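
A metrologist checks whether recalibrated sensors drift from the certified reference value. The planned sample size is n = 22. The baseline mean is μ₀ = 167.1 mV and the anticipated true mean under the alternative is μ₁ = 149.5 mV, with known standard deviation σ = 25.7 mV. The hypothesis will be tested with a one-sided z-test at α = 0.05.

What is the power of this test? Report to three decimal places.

Standardized effect: d = |μ₁ − μ₀| / σ = |149.5 − 167.1| / 25.7 = 0.6848
Noncentrality parameter: δ = d·√n = 0.6848 × √22 = 3.2121
One-sided α = 0.05 → critical value z_{0.05} = 1.645.
Power = P(Z > 1.645 − δ) = Φ(1.567) = 0.9415.

Power ≈ 0.941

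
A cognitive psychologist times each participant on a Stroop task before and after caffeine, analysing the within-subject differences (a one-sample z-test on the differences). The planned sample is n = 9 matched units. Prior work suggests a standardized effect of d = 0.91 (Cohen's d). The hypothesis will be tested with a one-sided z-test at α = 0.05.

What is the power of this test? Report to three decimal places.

Power ≈ 0.861

Noncentrality parameter: δ = d·√n = 0.91 × √9 = 2.7300
Critical value for a one-sided test at α = 0.05: z_α = 1.645.
Power = Φ(δ − 1.645) = Φ(1.085) = 0.8611.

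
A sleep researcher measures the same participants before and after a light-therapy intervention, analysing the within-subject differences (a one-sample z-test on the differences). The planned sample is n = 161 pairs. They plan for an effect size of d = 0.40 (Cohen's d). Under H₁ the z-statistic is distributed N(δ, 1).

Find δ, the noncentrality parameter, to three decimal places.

δ = d·√n = 0.40 × √161 = 5.0754

δ ≈ 5.075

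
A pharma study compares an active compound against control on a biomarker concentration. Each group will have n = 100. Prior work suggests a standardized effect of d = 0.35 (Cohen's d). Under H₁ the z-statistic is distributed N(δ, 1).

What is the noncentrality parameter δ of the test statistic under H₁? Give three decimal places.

The noncentrality parameter scales effect size by the design's sample-size factor: δ = d·√(n/2) = 0.35 × √(100/2) = 2.4749

δ ≈ 2.475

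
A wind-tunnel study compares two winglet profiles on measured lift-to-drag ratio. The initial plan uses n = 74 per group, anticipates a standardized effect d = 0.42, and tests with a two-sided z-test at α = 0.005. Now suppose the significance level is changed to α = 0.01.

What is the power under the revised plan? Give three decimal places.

δ = d·√(n/2) = 0.42 × √(74/2) = 2.5548 (unchanged). New critical value: z_{0.005} = 2.576.
Revised power = Φ(δ − 2.576) + Φ(−δ − 2.576) = Φ(-0.021) + Φ(-5.131) = 0.4916 + 0.0000 = 0.4916.

Power ≈ 0.492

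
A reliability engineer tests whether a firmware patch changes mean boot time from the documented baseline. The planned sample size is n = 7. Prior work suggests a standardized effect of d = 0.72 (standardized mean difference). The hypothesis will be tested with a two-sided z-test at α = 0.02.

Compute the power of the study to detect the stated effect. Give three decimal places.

Noncentrality parameter: δ = d·√n = 0.72 × √7 = 1.9049
Two-sided α = 0.02 → critical value z_{0.01} = 2.326.
Power = Φ(δ − 2.326) + Φ(−δ − 2.326) = Φ(-0.421) + Φ(-4.231) = 0.3367 + 0.0000 = 0.3367.

Power ≈ 0.337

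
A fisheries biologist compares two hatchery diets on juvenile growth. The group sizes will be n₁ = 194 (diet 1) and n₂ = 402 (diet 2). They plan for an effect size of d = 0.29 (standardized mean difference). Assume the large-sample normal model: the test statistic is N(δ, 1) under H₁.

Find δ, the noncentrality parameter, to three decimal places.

The noncentrality parameter scales effect size by the design's sample-size factor: δ = d / √(1/n₁ + 1/n₂) = 0.29 / √(1/194 + 1/402) = 3.3173

δ ≈ 3.317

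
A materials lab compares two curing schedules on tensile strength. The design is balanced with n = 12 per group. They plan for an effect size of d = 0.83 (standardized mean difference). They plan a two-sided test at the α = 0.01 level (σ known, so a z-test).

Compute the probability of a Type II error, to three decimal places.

Noncentrality parameter: δ = d·√(n/2) = 0.83 × √(12/2) = 2.0331
Critical value for a two-sided test at α = 0.01: z_{α/2} = 2.576.
Power = Φ(δ − 2.576) + Φ(−δ − 2.576) = Φ(-0.543) + Φ(-4.609) = 0.2937 + 0.0000 = 0.2937.
Type II error: β = 1 − power = 1 − 0.2937 = 0.7063.

β ≈ 0.706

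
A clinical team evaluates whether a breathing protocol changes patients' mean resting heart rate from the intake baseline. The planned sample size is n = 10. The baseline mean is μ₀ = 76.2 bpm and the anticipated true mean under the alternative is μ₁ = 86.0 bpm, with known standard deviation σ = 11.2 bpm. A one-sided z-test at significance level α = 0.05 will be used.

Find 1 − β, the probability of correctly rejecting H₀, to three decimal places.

Power ≈ 0.869

Standardized effect: d = |μ₁ − μ₀| / σ = |86.0 − 76.2| / 11.2 = 0.8750
Noncentrality parameter: δ = d·√n = 0.8750 × √10 = 2.7670
One-sided α = 0.05 → critical value z_{0.05} = 1.645.
Power = Φ(δ − 1.645) = Φ(1.122) = 0.8691.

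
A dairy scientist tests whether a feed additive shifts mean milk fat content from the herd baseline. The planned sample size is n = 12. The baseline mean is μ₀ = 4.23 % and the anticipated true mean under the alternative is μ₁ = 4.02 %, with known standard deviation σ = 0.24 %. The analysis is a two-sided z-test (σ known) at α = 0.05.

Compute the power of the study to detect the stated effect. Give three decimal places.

Standardized effect: d = |μ₁ − μ₀| / σ = |4.02 − 4.23| / 0.24 = 0.8750
Noncentrality parameter: δ = d·√n = 0.8750 × √12 = 3.0311
Two-sided α = 0.05 → critical value z_{0.025} = 1.960.
Power = Φ(δ − 1.960) + Φ(−δ − 1.960) = Φ(1.071) + Φ(-4.991) = 0.8579 + 0.0000 = 0.8579.

Power ≈ 0.858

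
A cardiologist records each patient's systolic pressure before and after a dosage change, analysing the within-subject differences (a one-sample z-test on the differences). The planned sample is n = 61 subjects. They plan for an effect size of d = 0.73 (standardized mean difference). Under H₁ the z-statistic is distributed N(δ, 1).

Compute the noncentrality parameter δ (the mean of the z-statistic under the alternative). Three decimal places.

δ ≈ 5.701

δ = d·√n = 0.73 × √61 = 5.7015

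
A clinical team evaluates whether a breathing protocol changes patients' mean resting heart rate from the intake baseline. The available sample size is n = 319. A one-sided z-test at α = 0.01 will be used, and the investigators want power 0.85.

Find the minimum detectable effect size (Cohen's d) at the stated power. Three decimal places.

Required noncentrality: δ = z_{0.01} + z_{0.15} = 2.326 + 1.036 = 3.363.
δ = d·√n ⇒ d = δ/√n = 3.363/√319 = 0.1883.

d ≈ 0.188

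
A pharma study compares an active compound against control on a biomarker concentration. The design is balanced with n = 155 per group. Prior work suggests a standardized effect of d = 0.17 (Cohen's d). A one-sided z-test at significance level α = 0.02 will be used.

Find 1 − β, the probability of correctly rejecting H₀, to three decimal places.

Noncentrality parameter: δ = d·√(n/2) = 0.17 × √(155/2) = 1.4966
One-sided α = 0.02 → critical value z_{0.02} = 2.054.
Power = Φ(δ − 2.054) = Φ(-0.557) = 0.2887.

Power ≈ 0.289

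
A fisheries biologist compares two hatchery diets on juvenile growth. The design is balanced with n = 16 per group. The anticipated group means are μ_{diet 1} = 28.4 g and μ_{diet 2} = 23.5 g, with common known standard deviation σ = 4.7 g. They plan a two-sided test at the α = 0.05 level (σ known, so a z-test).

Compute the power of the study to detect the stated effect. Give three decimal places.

Power ≈ 0.839

Standardized effect: d = |μ_{diet 1} − μ_{diet 2}| / σ = |28.4 − 23.5| / 4.7 = 1.0426
Noncentrality parameter: λ = d·√(n/2) = 1.0426 × √(16/2) = 2.9488
Critical value for a two-sided test at α = 0.05: z_{α/2} = 1.960.
Power = Φ(λ − 1.960) + Φ(−λ − 1.960) = Φ(0.989) + Φ(-4.909) = 0.8386 + 0.0000 = 0.8386.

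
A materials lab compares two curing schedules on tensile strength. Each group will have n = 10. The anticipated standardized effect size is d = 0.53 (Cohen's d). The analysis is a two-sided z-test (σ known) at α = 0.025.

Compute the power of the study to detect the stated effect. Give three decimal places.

Noncentrality parameter: δ = d·√(n/2) = 0.53 × √(10/2) = 1.1851
Critical value for a two-sided test at α = 0.025: z_{α/2} = 2.241.
Power = Φ(δ − 2.241) + Φ(−δ − 2.241) = Φ(-1.056) + Φ(-3.427) = 0.1454 + 0.0003 = 0.1457.

Power ≈ 0.146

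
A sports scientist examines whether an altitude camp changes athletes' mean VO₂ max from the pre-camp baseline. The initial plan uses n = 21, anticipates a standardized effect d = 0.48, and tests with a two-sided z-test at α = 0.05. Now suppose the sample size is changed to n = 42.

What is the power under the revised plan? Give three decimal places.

With n = 42: δ = d·√n = 0.48 × √42 = 3.1108. Critical value z_{0.025} = 1.960.
Revised power = Φ(δ − 1.960) + Φ(−δ − 1.960) = Φ(1.151) + Φ(-5.071) = 0.8751 + 0.0000 = 0.8751.

Power ≈ 0.875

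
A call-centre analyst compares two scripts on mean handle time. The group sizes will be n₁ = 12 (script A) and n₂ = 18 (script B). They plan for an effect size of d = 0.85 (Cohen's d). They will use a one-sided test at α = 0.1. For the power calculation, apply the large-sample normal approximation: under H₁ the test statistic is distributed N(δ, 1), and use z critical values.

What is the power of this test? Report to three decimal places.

Noncentrality parameter: δ = d / √(1/n₁ + 1/n₂) = 0.85 / √(1/12 + 1/18) = 2.2808
Critical value for a one-sided test at α = 0.1: z_α = 1.282.
Power = Φ(δ − 1.282) = Φ(0.999) = 0.8412.

Power ≈ 0.841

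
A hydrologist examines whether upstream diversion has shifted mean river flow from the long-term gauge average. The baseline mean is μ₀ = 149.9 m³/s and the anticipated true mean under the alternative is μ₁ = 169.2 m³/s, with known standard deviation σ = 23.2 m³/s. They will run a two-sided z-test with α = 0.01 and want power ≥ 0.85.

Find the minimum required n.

Standardized effect: d = |μ₁ − μ₀| / σ = |169.2 − 149.9| / 23.2 = 0.8319
Set Φ(δ − 2.576) = 0.85; then δ − 2.576 = Φ⁻¹(0.85) = 1.036, giving δ = 3.612.
(Ignoring the negligible lower-tail rejection probability gives the usual closed-form inversion.)
δ = d·√n ⇒ n = (δ/d)² = (3.612 / 0.8319)² = 18.85.
Rounding up, n = 19.

n = 19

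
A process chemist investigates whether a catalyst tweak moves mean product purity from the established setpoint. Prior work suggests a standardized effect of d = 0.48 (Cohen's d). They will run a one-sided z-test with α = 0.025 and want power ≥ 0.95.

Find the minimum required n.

n = 57

Set Φ(δ − 1.960) = 0.95; then δ − 1.960 = Φ⁻¹(0.95) = 1.645, giving δ = 3.605.
δ = d·√n ⇒ n = (δ/d)² = (3.605 / 0.48)² = 56.40.
Round up to the next whole unit.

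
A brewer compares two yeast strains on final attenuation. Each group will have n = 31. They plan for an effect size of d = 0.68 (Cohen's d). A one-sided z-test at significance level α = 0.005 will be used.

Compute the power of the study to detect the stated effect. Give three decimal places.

Noncentrality parameter: δ = d·√(n/2) = 0.68 × √(31/2) = 2.6772
One-sided α = 0.005 → critical value z_{0.005} = 2.576.
Power = P(Z > 2.576 − δ) = Φ(0.101) = 0.5404.

Power ≈ 0.540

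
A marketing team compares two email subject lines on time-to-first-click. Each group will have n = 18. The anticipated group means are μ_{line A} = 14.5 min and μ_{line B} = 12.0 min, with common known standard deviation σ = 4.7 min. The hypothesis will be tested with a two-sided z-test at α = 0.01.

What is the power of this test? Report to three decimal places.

Power ≈ 0.164

Standardized effect: d = |μ_{line A} − μ_{line B}| / σ = |14.5 − 12.0| / 4.7 = 0.5319
Noncentrality parameter: δ = d·√(n/2) = 0.5319 × √(18/2) = 1.5957
Critical value for a two-sided test at α = 0.01: z_{α/2} = 2.576.
Power = Φ(δ − 2.576) + Φ(−δ − 2.576) = Φ(-0.980) + Φ(-4.172) = 0.1635 + 0.0000 = 0.1635.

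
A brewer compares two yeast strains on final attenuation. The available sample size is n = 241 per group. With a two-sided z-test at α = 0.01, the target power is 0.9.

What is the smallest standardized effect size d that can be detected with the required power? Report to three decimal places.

Need Φ(δ − 2.576) = 0.9, so δ = 2.576 + 1.282 = 3.857.
(Lower-tail contribution to power is negligible for δ > 0.)
δ = d·√(n/2) ⇒ d = δ/√(n/2) = 3.857/√(241/2) = 0.3514.

d ≈ 0.351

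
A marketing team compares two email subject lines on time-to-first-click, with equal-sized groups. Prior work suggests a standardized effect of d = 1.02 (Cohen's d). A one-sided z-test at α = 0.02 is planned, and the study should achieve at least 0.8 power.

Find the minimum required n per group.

n = 17 per group

For power 0.8 need Φ(δ − z_{0.02}) = 0.8, so δ = z_{0.02} + z_{0.20} = 2.054 + 0.842 = 2.895.
δ = d·√(n/2) ⇒ n = 2(δ/d)² = 2 × (2.895 / 1.02)² = 16.12.
Round up to the next whole unit.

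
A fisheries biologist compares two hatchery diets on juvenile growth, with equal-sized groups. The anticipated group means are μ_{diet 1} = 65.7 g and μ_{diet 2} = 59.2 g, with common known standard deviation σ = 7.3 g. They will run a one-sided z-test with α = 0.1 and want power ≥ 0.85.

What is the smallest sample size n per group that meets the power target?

Standardized effect: d = |μ_{diet 1} − μ_{diet 2}| / σ = |65.7 − 59.2| / 7.3 = 0.8904
Set Φ(δ − 1.282) = 0.85; then δ − 1.282 = Φ⁻¹(0.85) = 1.036, giving δ = 2.318.
δ = d·√(n/2) ⇒ n = 2(δ/d)² = 2 × (2.318 / 0.8904)² = 13.55.
Rounding up, n = 14 per group.

n = 14 per group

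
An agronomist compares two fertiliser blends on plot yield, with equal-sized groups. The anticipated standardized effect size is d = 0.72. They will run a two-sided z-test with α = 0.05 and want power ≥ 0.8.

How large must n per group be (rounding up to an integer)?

Set Φ(δ − 1.960) = 0.8; then δ − 1.960 = Φ⁻¹(0.8) = 0.842, giving δ = 2.802.
(The Φ(−δ − z_{α/2}) term is vanishingly small for δ > 0 and is dropped in the standard sample-size formula.)
δ = d·√(n/2) ⇒ n = 2(δ/d)² = 2 × (2.802 / 0.72)² = 30.28.
Rounding up, n = 31 per group.

n = 31 per group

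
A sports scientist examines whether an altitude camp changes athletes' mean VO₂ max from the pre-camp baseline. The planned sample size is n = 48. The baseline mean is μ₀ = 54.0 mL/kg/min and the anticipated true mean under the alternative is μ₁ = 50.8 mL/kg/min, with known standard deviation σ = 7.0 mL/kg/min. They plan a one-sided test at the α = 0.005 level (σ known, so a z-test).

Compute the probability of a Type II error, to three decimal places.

Standardized effect: d = |μ₁ − μ₀| / σ = |50.8 − 54.0| / 7.0 = 0.4571
Noncentrality parameter: δ = d·√n = 0.4571 × √48 = 3.1672
Critical value for a one-sided test at α = 0.005: z_α = 2.576.
Power = P(Z > 2.576 − δ) = Φ(0.591) = 0.7229.
Type II error: β = 1 − power = 1 − 0.7229 = 0.2771.

β ≈ 0.277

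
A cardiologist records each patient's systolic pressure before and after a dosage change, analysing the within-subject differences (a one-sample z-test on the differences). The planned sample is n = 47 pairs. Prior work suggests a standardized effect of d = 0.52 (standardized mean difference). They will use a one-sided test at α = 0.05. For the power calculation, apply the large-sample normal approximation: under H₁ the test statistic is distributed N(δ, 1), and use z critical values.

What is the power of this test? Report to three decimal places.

Noncentrality parameter: δ = d·√n = 0.52 × √47 = 3.5649
One-sided α = 0.05 → critical value z_{0.05} = 1.645.
Power = P(Z > 1.645 − δ) = Φ(1.920) = 0.9726.

Power ≈ 0.973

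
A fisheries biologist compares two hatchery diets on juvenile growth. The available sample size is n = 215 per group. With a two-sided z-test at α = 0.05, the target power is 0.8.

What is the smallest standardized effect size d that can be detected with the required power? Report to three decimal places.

Need Φ(δ − 1.960) = 0.8, so δ = 1.960 + 0.842 = 2.802.
(Lower-tail contribution to power is negligible for δ > 0.)
δ = d·√(n/2) ⇒ d = δ/√(n/2) = 2.802/√(215/2) = 0.2702.

d ≈ 0.270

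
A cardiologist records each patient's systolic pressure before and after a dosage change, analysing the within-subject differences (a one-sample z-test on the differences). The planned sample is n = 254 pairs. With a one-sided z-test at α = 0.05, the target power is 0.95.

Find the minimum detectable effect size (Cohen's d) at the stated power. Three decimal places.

d ≈ 0.206

Required noncentrality: δ = z_{0.05} + z_{0.05} = 1.645 + 1.645 = 3.290.
δ = d·√n ⇒ d = δ/√n = 3.290/√254 = 0.2064.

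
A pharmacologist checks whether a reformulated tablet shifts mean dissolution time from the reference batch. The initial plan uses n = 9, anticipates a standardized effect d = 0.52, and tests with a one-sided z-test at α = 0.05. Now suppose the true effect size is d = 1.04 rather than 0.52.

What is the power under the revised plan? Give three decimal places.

With d = 1.04: δ = d·√n = 1.04 × √9 = 3.1200. Critical value z_{0.05} = 1.645.
Revised power = Φ(δ − 1.645) = Φ(1.475) = 0.9299.

Power ≈ 0.930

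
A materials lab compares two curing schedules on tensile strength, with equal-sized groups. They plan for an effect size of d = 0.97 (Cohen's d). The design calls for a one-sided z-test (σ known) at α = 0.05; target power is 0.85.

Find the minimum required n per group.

n = 16 per group

Set Φ(δ − 1.645) = 0.85; then δ − 1.645 = Φ⁻¹(0.85) = 1.036, giving δ = 2.681.
δ = d·√(n/2) ⇒ n = 2(δ/d)² = 2 × (2.681 / 0.97)² = 15.28.
Round up to the next whole unit.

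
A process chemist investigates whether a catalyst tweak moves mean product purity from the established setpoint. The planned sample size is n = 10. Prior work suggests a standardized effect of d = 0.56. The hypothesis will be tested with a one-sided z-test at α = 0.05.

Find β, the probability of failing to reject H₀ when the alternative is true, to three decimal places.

β ≈ 0.450

Noncentrality parameter: δ = d·√n = 0.56 × √10 = 1.7709
One-sided α = 0.05 → critical value z_{0.05} = 1.645.
Power = P(Z > 1.645 − δ) = Φ(0.126) = 0.5501.
Type II error: β = 1 − power = 1 − 0.5501 = 0.4499.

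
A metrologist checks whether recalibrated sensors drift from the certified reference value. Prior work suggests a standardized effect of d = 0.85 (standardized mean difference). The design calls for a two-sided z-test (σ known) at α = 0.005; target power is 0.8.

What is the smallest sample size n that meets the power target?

Set Φ(δ − 2.807) = 0.8; then δ − 2.807 = Φ⁻¹(0.8) = 0.842, giving δ = 3.649.
(For δ > 0 the lower-tail rejection region contributes negligibly to power, so the one-term inversion is standard.)
δ = d·√n ⇒ n = (δ/d)² = (3.649 / 0.85)² = 18.43.
Round up to the next whole unit.

n = 19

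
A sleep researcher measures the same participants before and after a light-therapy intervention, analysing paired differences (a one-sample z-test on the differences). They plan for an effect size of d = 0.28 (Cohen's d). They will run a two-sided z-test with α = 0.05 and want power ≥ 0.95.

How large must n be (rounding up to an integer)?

Set Φ(δ − 1.960) = 0.95; then δ − 1.960 = Φ⁻¹(0.95) = 1.645, giving δ = 3.605.
(The Φ(−δ − z_{α/2}) term is vanishingly small for δ > 0 and is dropped in the standard sample-size formula.)
δ = d·√n ⇒ n = (δ/d)² = (3.605 / 0.28)² = 165.75.
Round up to the next whole unit.

n = 166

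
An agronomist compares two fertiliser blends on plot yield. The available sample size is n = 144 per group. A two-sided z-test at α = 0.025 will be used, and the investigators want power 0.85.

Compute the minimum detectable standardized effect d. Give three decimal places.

d ≈ 0.386

Need Φ(δ − 2.241) = 0.85, so δ = 2.241 + 1.036 = 3.278.
(Lower-tail contribution to power is negligible for δ > 0.)
δ = d·√(n/2) ⇒ d = δ/√(n/2) = 3.278/√(144/2) = 0.3863.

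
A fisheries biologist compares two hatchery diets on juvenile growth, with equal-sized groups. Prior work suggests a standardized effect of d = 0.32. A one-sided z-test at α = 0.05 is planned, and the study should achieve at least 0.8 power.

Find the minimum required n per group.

n = 121 per group

Set Φ(δ − 1.645) = 0.8; then δ − 1.645 = Φ⁻¹(0.8) = 0.842, giving δ = 2.486.
δ = d·√(n/2) ⇒ n = 2(δ/d)² = 2 × (2.486 / 0.32)² = 120.75.
Rounding up, n = 121 per group.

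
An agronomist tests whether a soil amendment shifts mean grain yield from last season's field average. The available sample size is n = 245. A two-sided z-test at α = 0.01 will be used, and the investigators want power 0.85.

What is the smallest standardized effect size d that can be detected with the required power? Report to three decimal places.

Need Φ(δ − 2.576) = 0.85, so δ = 2.576 + 1.036 = 3.612.
(The second rejection-region term Φ(−δ − z_{α/2}) is negligible and dropped.)
δ = d·√n ⇒ d = δ/√n = 3.612/√245 = 0.2308.

d ≈ 0.231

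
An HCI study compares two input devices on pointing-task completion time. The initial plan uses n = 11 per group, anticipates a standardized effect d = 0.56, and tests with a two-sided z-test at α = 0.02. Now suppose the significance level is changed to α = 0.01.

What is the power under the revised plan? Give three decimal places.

Power ≈ 0.103

δ = d·√(n/2) = 0.56 × √(11/2) = 1.3133 (unchanged). New critical value: z_{0.005} = 2.576.
Revised power = Φ(δ − 2.576) + Φ(−δ − 2.576) = Φ(-1.263) + Φ(-3.889) = 0.1034 + 0.0001 = 0.1034.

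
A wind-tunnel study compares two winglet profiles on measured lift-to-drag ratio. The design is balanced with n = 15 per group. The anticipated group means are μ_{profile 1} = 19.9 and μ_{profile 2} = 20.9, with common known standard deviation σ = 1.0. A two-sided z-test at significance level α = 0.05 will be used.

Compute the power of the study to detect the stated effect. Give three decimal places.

Power ≈ 0.782

Standardized effect: d = |μ_{profile 1} − μ_{profile 2}| / σ = |19.9 − 20.9| / 1.0 = 1.0000
Noncentrality parameter: δ = d·√(n/2) = 1.0000 × √(15/2) = 2.7386
Two-sided α = 0.05 → critical value z_{0.025} = 1.960.
Power = Φ(δ − 1.960) + Φ(−δ − 1.960) = Φ(0.779) + Φ(-4.699) = 0.7819 + 0.0000 = 0.7819.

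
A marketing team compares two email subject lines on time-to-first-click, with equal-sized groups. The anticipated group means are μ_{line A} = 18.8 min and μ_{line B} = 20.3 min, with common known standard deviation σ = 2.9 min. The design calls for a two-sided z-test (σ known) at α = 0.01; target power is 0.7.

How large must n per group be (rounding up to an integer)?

Standardized effect: d = |μ_{line A} − μ_{line B}| / σ = |18.8 − 20.3| / 2.9 = 0.5172
For power 0.7 need Φ(δ − z_{0.005}) = 0.7, so δ = z_{0.005} + z_{0.30} = 2.576 + 0.524 = 3.100.
(Ignoring the negligible lower-tail rejection probability gives the usual closed-form inversion.)
δ = d·√(n/2) ⇒ n = 2(δ/d)² = 2 × (3.100 / 0.5172)² = 71.85.
Rounding up, n = 72 per group.

n = 72 per group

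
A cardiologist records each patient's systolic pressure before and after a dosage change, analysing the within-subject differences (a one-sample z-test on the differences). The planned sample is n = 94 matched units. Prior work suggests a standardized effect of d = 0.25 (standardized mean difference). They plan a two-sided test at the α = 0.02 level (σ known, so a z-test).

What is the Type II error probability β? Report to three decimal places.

Noncentrality parameter: δ = d·√n = 0.25 × √94 = 2.4238
Two-sided α = 0.02 → critical value z_{0.01} = 2.326.
Power = Φ(δ − 2.326) + Φ(−δ − 2.326) = Φ(0.097) + Φ(-4.750) = 0.5388 + 0.0000 = 0.5388.
Type II error: β = 1 − power = 1 − 0.5388 = 0.4612.

β ≈ 0.461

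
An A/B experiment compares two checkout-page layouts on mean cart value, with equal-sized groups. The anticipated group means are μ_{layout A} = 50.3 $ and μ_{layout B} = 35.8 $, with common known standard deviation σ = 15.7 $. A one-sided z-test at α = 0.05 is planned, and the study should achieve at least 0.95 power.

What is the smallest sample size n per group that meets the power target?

n = 26 per group

Standardized effect: d = |μ_{layout A} − μ_{layout B}| / σ = |50.3 − 35.8| / 15.7 = 0.9236
For power 0.95 need Φ(δ − z_{0.05}) = 0.95, so δ = z_{0.05} + z_{0.05} = 1.645 + 1.645 = 3.290.
δ = d·√(n/2) ⇒ n = 2(δ/d)² = 2 × (3.290 / 0.9236)² = 25.38.
Round up to the next whole unit.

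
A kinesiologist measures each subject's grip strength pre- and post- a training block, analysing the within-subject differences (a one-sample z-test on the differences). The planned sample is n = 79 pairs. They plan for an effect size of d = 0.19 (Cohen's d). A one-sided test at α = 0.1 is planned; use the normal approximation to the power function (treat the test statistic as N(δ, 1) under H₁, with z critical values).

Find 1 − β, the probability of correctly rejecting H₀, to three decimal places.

Noncentrality parameter: δ = d·√n = 0.19 × √79 = 1.6888
Critical value for a one-sided test at α = 0.1: z_α = 1.282.
Power = Φ(δ − 1.282) = Φ(0.407) = 0.6581.

Power ≈ 0.658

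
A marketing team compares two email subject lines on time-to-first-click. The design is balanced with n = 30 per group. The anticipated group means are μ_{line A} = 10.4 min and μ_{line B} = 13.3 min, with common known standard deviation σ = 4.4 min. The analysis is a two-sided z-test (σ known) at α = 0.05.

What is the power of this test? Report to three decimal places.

Standardized effect: d = |μ_{line A} − μ_{line B}| / σ = |10.4 − 13.3| / 4.4 = 0.6591
Noncentrality parameter: δ = d·√(n/2) = 0.6591 × √(30/2) = 2.5526
Critical value for a two-sided test at α = 0.05: z_{α/2} = 1.960.
Power = Φ(δ − 1.960) + Φ(−δ − 1.960) = Φ(0.593) + Φ(-4.513) = 0.7233 + 0.0000 = 0.7233.

Power ≈ 0.723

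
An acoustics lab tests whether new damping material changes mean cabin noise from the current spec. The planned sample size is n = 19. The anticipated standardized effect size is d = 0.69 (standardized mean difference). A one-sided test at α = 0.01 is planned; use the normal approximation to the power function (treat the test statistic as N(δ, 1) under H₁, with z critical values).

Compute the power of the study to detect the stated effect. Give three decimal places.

Noncentrality parameter: δ = d·√n = 0.69 × √19 = 3.0076
One-sided α = 0.01 → critical value z_{0.01} = 2.326.
Power = Φ(δ − 2.326) = Φ(0.681) = 0.7522.

Power ≈ 0.752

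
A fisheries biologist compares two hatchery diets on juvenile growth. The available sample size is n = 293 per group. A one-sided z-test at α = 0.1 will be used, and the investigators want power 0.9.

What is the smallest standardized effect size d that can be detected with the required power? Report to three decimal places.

d ≈ 0.212

Required noncentrality: δ = z_{0.1} + z_{0.10} = 1.282 + 1.282 = 2.563.
δ = d·√(n/2) ⇒ d = δ/√(n/2) = 2.563/√(293/2) = 0.2118.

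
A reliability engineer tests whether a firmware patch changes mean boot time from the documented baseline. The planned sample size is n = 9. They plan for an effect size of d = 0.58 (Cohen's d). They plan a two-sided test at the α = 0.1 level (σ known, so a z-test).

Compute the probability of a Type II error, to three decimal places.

Noncentrality parameter: λ = d·√n = 0.58 × √9 = 1.7400
Two-sided α = 0.1 → critical value z_{0.05} = 1.645.
Power = Φ(λ − 1.645) + Φ(−λ − 1.645) = Φ(0.095) + Φ(-3.385) = 0.5379 + 0.0004 = 0.5383.
Type II error: β = 1 − power = 1 − 0.5383 = 0.4617.

β ≈ 0.462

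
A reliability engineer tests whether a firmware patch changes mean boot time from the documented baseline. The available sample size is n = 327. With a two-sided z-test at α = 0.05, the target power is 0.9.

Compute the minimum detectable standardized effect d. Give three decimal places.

Need Φ(δ − 1.960) = 0.9, so δ = 1.960 + 1.282 = 3.242.
(Lower-tail contribution to power is negligible for δ > 0.)
δ = d·√n ⇒ d = δ/√n = 3.242/√327 = 0.1793.

d ≈ 0.179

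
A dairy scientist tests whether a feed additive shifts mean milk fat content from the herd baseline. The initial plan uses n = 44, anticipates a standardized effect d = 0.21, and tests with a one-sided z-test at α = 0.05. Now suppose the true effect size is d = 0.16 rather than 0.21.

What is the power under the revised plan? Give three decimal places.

With d = 0.16: δ = d·√n = 0.16 × √44 = 1.0613. Critical value z_{0.05} = 1.645.
Revised power = Φ(δ − 1.645) = Φ(-0.584) = 0.2798.

Power ≈ 0.280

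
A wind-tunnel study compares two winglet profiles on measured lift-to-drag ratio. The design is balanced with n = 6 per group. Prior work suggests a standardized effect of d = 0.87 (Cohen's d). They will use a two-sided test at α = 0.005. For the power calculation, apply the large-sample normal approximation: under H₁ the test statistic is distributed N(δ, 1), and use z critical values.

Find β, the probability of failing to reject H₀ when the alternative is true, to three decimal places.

Noncentrality parameter: δ = d·√(n/2) = 0.87 × √(6/2) = 1.5069
Critical value for a two-sided test at α = 0.005: z_{α/2} = 2.807.
Power = Φ(δ − 2.807) + Φ(−δ − 2.807) = Φ(-1.300) + Φ(-4.314) = 0.0968 + 0.0000 = 0.0968.
Type II error: β = 1 − power = 1 − 0.0968 = 0.9032.

β ≈ 0.903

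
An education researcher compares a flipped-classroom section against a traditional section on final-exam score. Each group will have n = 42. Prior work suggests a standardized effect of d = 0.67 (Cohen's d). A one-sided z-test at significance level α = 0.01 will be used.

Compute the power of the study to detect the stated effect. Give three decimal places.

Power ≈ 0.772

Noncentrality parameter: δ = d·√(n/2) = 0.67 × √(42/2) = 3.0703
One-sided α = 0.01 → critical value z_{0.01} = 2.326.
Power = P(Z > 2.326 − δ) = Φ(0.744) = 0.7716.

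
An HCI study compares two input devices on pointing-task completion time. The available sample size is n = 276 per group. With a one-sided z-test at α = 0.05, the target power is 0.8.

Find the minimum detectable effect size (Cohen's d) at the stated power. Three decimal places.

Required noncentrality: δ = z_{0.05} + z_{0.20} = 1.645 + 0.842 = 2.486.
δ = d·√(n/2) ⇒ d = δ/√(n/2) = 2.486/√(276/2) = 0.2117.

d ≈ 0.212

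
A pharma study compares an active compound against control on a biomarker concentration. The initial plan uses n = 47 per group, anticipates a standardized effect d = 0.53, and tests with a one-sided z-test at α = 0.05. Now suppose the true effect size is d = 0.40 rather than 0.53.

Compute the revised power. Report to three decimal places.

With d = 0.40: δ = d·√(n/2) = 0.40 × √(47/2) = 1.9391. Critical value z_{0.05} = 1.645.
Revised power = Φ(δ − 1.645) = Φ(0.294) = 0.6157.

Power ≈ 0.616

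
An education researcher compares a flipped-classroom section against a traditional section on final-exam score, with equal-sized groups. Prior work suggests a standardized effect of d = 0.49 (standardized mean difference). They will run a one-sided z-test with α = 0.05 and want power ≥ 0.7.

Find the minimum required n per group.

n = 40 per group

Set Φ(δ − 1.645) = 0.7; then δ − 1.645 = Φ⁻¹(0.7) = 0.524, giving δ = 2.169.
δ = d·√(n/2) ⇒ n = 2(δ/d)² = 2 × (2.169 / 0.49)² = 39.20.
Rounding up, n = 40 per group.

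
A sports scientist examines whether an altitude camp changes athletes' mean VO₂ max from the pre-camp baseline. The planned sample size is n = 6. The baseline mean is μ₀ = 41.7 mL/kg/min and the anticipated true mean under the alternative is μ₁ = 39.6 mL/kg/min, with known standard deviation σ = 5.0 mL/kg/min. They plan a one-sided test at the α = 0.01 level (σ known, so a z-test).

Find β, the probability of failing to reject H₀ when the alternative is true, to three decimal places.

β ≈ 0.903

Standardized effect: d = |μ₁ − μ₀| / σ = |39.6 − 41.7| / 5.0 = 0.4200
Noncentrality parameter: δ = d·√n = 0.4200 × √6 = 1.0288
One-sided α = 0.01 → critical value z_{0.01} = 2.326.
Power = P(Z > 2.326 − δ) = Φ(-1.298) = 0.0972.
Type II error: β = 1 − power = 1 − 0.0972 = 0.9028.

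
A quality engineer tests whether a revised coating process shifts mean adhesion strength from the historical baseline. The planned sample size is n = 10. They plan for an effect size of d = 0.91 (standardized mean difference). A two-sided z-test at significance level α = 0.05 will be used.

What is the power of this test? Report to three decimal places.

Power ≈ 0.821

Noncentrality parameter: δ = d·√n = 0.91 × √10 = 2.8777
Critical value for a two-sided test at α = 0.05: z_{α/2} = 1.960.
Power = Φ(δ − 1.960) + Φ(−δ − 1.960) = Φ(0.918) + Φ(-4.838) = 0.8206 + 0.0000 = 0.8206.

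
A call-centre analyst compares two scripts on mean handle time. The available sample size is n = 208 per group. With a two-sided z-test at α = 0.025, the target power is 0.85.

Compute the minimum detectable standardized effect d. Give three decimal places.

Need Φ(δ − 2.241) = 0.85, so δ = 2.241 + 1.036 = 3.278.
(The second rejection-region term Φ(−δ − z_{α/2}) is negligible and dropped.)
δ = d·√(n/2) ⇒ d = δ/√(n/2) = 3.278/√(208/2) = 0.3214.

d ≈ 0.321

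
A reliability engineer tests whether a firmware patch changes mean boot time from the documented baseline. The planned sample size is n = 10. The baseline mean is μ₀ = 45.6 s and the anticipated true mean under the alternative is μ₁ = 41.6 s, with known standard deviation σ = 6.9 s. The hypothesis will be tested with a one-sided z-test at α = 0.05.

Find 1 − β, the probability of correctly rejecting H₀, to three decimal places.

Power ≈ 0.575

Standardized effect: d = |μ₁ − μ₀| / σ = |41.6 − 45.6| / 6.9 = 0.5797
Noncentrality parameter: δ = d·√n = 0.5797 × √10 = 1.8332
One-sided α = 0.05 → critical value z_{0.05} = 1.645.
Power = Φ(δ − 1.645) = Φ(0.188) = 0.5747.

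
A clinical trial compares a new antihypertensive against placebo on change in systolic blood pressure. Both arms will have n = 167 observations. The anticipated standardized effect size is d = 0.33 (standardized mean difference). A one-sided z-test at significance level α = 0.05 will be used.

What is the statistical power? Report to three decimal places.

Power ≈ 0.915

Noncentrality parameter: λ = d·√(n/2) = 0.33 × √(167/2) = 3.0155
Critical value for a one-sided test at α = 0.05: z_α = 1.645.
Power = P(Z > 1.645 − λ) = Φ(1.371) = 0.9148.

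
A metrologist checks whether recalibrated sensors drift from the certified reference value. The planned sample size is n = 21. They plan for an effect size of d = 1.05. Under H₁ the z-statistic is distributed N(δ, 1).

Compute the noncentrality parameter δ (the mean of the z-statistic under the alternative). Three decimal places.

The noncentrality parameter scales effect size by the design's sample-size factor: δ = d·√n = 1.05 × √21 = 4.8117

δ ≈ 4.812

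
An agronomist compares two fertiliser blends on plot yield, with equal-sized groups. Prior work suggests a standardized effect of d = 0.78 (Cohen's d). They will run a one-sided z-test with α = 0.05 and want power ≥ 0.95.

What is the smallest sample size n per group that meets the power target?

n = 36 per group

For power 0.95 need Φ(δ − z_{0.05}) = 0.95, so δ = z_{0.05} + z_{0.05} = 1.645 + 1.645 = 3.290.
δ = d·√(n/2) ⇒ n = 2(δ/d)² = 2 × (3.290 / 0.78)² = 35.58.
Rounding up, n = 36 per group.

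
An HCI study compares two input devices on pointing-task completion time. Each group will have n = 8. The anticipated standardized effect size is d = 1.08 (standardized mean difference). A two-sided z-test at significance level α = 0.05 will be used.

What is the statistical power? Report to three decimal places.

Noncentrality parameter: δ = d·√(n/2) = 1.08 × √(8/2) = 2.1600
Critical value for a two-sided test at α = 0.05: z_{α/2} = 1.960.
Power = Φ(δ − 1.960) + Φ(−δ − 1.960) = Φ(0.200) + Φ(-4.120) = 0.5793 + 0.0000 = 0.5793.

Power ≈ 0.579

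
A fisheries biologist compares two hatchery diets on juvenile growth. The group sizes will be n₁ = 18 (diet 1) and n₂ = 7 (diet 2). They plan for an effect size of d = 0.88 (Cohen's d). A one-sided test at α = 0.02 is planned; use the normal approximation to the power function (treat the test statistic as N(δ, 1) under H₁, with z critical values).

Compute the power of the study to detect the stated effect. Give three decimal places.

Noncentrality parameter: δ = d / √(1/n₁ + 1/n₂) = 0.88 / √(1/18 + 1/7) = 1.9756
Critical value for a one-sided test at α = 0.02: z_α = 2.054.
Power = Φ(δ − 2.054) = Φ(-0.078) = 0.4689.

Power ≈ 0.469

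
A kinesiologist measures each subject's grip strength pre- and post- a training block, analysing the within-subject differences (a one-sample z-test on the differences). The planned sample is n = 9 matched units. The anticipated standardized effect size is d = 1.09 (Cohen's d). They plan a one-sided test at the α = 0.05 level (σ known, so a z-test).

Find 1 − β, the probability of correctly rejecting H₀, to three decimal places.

Power ≈ 0.948

Noncentrality parameter: λ = d·√n = 1.09 × √9 = 3.2700
One-sided α = 0.05 → critical value z_{0.05} = 1.645.
Power = P(Z > 1.645 − λ) = Φ(1.625) = 0.9479.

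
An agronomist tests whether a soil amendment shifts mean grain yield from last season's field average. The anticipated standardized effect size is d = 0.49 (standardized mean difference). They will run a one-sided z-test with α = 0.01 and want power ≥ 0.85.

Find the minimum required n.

Set Φ(δ − 2.326) = 0.85; then δ − 2.326 = Φ⁻¹(0.85) = 1.036, giving δ = 3.363.
δ = d·√n ⇒ n = (δ/d)² = (3.363 / 0.49)² = 47.10.
Rounding up, n = 48.

n = 48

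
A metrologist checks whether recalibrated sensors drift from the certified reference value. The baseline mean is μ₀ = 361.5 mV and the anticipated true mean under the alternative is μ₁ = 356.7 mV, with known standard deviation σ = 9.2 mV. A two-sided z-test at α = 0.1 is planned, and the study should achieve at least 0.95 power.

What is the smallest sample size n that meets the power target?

n = 40

Standardized effect: d = |μ₁ − μ₀| / σ = |356.7 − 361.5| / 9.2 = 0.5217
Set Φ(δ − 1.645) = 0.95; then δ − 1.645 = Φ⁻¹(0.95) = 1.645, giving δ = 3.290.
(Ignoring the negligible lower-tail rejection probability gives the usual closed-form inversion.)
δ = d·√n ⇒ n = (δ/d)² = (3.290 / 0.5217)² = 39.76.
Round up to the next whole unit.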